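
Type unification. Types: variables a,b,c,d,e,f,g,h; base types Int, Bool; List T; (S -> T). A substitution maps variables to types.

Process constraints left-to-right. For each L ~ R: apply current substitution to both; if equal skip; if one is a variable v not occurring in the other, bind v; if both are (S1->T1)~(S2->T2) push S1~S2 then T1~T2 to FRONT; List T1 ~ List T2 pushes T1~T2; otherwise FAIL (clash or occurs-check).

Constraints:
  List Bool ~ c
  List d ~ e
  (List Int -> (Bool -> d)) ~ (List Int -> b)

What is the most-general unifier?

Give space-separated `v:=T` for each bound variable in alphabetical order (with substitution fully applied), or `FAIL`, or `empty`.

Answer: b:=(Bool -> d) c:=List Bool e:=List d

Derivation:
step 1: unify List Bool ~ c  [subst: {-} | 2 pending]
  bind c := List Bool
step 2: unify List d ~ e  [subst: {c:=List Bool} | 1 pending]
  bind e := List d
step 3: unify (List Int -> (Bool -> d)) ~ (List Int -> b)  [subst: {c:=List Bool, e:=List d} | 0 pending]
  -> decompose arrow: push List Int~List Int, (Bool -> d)~b
step 4: unify List Int ~ List Int  [subst: {c:=List Bool, e:=List d} | 1 pending]
  -> identical, skip
step 5: unify (Bool -> d) ~ b  [subst: {c:=List Bool, e:=List d} | 0 pending]
  bind b := (Bool -> d)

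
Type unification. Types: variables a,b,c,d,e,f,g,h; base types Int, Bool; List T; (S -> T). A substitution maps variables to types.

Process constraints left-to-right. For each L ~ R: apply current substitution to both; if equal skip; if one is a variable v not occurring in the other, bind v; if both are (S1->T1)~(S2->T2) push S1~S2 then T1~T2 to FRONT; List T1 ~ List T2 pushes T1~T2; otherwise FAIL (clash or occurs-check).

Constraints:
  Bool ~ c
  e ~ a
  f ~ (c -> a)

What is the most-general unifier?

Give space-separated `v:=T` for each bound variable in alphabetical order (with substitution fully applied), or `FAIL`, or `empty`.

step 1: unify Bool ~ c  [subst: {-} | 2 pending]
  bind c := Bool
step 2: unify e ~ a  [subst: {c:=Bool} | 1 pending]
  bind e := a
step 3: unify f ~ (Bool -> a)  [subst: {c:=Bool, e:=a} | 0 pending]
  bind f := (Bool -> a)

Answer: c:=Bool e:=a f:=(Bool -> a)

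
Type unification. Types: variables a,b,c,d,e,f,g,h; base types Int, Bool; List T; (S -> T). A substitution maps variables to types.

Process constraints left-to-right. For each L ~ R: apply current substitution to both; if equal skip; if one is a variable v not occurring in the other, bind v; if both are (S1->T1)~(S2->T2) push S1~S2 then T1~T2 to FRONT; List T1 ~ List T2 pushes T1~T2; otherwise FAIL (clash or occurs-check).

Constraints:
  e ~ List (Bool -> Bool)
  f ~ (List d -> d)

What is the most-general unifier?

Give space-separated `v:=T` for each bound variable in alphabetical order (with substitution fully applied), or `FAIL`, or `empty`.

step 1: unify e ~ List (Bool -> Bool)  [subst: {-} | 1 pending]
  bind e := List (Bool -> Bool)
step 2: unify f ~ (List d -> d)  [subst: {e:=List (Bool -> Bool)} | 0 pending]
  bind f := (List d -> d)

Answer: e:=List (Bool -> Bool) f:=(List d -> d)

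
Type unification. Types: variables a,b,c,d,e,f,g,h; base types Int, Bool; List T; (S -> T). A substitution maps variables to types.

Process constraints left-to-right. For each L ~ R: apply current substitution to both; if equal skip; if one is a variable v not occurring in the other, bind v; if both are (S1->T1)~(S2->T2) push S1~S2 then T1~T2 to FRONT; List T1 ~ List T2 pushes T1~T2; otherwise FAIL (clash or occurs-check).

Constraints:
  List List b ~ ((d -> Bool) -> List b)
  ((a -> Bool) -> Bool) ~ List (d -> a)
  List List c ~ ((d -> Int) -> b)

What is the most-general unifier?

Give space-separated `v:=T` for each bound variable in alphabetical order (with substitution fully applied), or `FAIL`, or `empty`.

Answer: FAIL

Derivation:
step 1: unify List List b ~ ((d -> Bool) -> List b)  [subst: {-} | 2 pending]
  clash: List List b vs ((d -> Bool) -> List b)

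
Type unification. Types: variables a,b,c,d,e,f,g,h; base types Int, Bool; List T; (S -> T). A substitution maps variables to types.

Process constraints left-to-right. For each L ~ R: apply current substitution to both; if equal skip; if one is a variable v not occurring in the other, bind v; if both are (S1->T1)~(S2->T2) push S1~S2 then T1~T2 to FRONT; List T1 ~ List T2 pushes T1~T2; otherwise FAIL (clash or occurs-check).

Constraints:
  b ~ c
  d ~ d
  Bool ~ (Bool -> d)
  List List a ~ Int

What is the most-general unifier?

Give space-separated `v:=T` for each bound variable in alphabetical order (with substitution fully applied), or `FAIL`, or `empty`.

Answer: FAIL

Derivation:
step 1: unify b ~ c  [subst: {-} | 3 pending]
  bind b := c
step 2: unify d ~ d  [subst: {b:=c} | 2 pending]
  -> identical, skip
step 3: unify Bool ~ (Bool -> d)  [subst: {b:=c} | 1 pending]
  clash: Bool vs (Bool -> d)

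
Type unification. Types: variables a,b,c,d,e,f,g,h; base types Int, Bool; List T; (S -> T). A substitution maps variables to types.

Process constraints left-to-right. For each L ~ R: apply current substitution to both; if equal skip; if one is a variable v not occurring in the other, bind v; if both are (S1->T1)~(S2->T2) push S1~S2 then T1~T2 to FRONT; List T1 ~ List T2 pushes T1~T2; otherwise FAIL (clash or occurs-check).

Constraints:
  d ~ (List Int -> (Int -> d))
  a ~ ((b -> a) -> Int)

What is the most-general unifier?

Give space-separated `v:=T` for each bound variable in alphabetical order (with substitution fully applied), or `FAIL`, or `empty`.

Answer: FAIL

Derivation:
step 1: unify d ~ (List Int -> (Int -> d))  [subst: {-} | 1 pending]
  occurs-check fail: d in (List Int -> (Int -> d))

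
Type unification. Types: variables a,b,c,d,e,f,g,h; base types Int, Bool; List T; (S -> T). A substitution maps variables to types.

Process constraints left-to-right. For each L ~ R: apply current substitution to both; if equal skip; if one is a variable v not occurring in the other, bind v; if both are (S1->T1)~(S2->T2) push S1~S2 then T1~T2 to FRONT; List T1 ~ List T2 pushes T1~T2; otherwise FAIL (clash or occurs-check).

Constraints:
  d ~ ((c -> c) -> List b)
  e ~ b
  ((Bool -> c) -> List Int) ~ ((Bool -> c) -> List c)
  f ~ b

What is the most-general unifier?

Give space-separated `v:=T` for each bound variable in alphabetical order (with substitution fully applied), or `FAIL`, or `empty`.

Answer: c:=Int d:=((Int -> Int) -> List b) e:=b f:=b

Derivation:
step 1: unify d ~ ((c -> c) -> List b)  [subst: {-} | 3 pending]
  bind d := ((c -> c) -> List b)
step 2: unify e ~ b  [subst: {d:=((c -> c) -> List b)} | 2 pending]
  bind e := b
step 3: unify ((Bool -> c) -> List Int) ~ ((Bool -> c) -> List c)  [subst: {d:=((c -> c) -> List b), e:=b} | 1 pending]
  -> decompose arrow: push (Bool -> c)~(Bool -> c), List Int~List c
step 4: unify (Bool -> c) ~ (Bool -> c)  [subst: {d:=((c -> c) -> List b), e:=b} | 2 pending]
  -> identical, skip
step 5: unify List Int ~ List c  [subst: {d:=((c -> c) -> List b), e:=b} | 1 pending]
  -> decompose List: push Int~c
step 6: unify Int ~ c  [subst: {d:=((c -> c) -> List b), e:=b} | 1 pending]
  bind c := Int
step 7: unify f ~ b  [subst: {d:=((c -> c) -> List b), e:=b, c:=Int} | 0 pending]
  bind f := b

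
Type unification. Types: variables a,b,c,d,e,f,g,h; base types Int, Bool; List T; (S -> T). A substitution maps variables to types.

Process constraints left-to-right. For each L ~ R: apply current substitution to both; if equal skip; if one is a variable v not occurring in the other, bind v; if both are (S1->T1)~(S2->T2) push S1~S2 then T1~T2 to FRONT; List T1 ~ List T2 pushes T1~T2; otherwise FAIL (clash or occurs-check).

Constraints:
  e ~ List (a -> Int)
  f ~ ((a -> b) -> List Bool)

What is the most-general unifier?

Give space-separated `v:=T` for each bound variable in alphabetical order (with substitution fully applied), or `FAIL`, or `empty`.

Answer: e:=List (a -> Int) f:=((a -> b) -> List Bool)

Derivation:
step 1: unify e ~ List (a -> Int)  [subst: {-} | 1 pending]
  bind e := List (a -> Int)
step 2: unify f ~ ((a -> b) -> List Bool)  [subst: {e:=List (a -> Int)} | 0 pending]
  bind f := ((a -> b) -> List Bool)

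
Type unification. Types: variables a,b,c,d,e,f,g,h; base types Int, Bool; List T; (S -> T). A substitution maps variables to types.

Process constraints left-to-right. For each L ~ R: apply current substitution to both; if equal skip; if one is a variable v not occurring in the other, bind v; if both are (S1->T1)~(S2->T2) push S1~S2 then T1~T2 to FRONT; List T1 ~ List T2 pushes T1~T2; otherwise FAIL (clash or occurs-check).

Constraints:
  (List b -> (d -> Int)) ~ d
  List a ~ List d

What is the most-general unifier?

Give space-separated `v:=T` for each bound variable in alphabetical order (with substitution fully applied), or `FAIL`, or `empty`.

step 1: unify (List b -> (d -> Int)) ~ d  [subst: {-} | 1 pending]
  occurs-check fail

Answer: FAIL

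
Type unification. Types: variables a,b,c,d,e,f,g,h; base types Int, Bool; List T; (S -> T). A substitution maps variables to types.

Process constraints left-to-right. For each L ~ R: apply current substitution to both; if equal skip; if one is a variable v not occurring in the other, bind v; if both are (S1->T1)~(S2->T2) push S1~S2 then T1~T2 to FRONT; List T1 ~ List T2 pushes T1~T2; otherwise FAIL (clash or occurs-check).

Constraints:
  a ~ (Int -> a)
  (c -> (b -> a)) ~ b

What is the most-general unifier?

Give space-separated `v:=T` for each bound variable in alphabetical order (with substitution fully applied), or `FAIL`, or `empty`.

step 1: unify a ~ (Int -> a)  [subst: {-} | 1 pending]
  occurs-check fail: a in (Int -> a)

Answer: FAIL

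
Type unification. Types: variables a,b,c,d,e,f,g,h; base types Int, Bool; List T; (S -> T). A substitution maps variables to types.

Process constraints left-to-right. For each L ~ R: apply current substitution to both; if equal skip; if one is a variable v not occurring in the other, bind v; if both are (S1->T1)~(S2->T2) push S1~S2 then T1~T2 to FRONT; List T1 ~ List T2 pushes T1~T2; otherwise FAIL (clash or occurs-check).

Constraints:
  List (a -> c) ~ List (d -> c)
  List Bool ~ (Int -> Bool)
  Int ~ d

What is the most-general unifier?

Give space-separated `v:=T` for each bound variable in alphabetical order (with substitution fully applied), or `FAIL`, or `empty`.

step 1: unify List (a -> c) ~ List (d -> c)  [subst: {-} | 2 pending]
  -> decompose List: push (a -> c)~(d -> c)
step 2: unify (a -> c) ~ (d -> c)  [subst: {-} | 2 pending]
  -> decompose arrow: push a~d, c~c
step 3: unify a ~ d  [subst: {-} | 3 pending]
  bind a := d
step 4: unify c ~ c  [subst: {a:=d} | 2 pending]
  -> identical, skip
step 5: unify List Bool ~ (Int -> Bool)  [subst: {a:=d} | 1 pending]
  clash: List Bool vs (Int -> Bool)

Answer: FAIL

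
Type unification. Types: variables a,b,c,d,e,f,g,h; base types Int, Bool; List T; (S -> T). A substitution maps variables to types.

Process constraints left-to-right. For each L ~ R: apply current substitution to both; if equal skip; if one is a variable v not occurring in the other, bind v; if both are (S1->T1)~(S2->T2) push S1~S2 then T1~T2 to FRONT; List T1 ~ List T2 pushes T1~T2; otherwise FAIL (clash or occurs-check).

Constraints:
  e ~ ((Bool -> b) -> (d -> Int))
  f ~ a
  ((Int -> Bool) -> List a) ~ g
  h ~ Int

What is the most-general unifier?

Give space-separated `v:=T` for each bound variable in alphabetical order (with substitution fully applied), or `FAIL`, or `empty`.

step 1: unify e ~ ((Bool -> b) -> (d -> Int))  [subst: {-} | 3 pending]
  bind e := ((Bool -> b) -> (d -> Int))
step 2: unify f ~ a  [subst: {e:=((Bool -> b) -> (d -> Int))} | 2 pending]
  bind f := a
step 3: unify ((Int -> Bool) -> List a) ~ g  [subst: {e:=((Bool -> b) -> (d -> Int)), f:=a} | 1 pending]
  bind g := ((Int -> Bool) -> List a)
step 4: unify h ~ Int  [subst: {e:=((Bool -> b) -> (d -> Int)), f:=a, g:=((Int -> Bool) -> List a)} | 0 pending]
  bind h := Int

Answer: e:=((Bool -> b) -> (d -> Int)) f:=a g:=((Int -> Bool) -> List a) h:=Int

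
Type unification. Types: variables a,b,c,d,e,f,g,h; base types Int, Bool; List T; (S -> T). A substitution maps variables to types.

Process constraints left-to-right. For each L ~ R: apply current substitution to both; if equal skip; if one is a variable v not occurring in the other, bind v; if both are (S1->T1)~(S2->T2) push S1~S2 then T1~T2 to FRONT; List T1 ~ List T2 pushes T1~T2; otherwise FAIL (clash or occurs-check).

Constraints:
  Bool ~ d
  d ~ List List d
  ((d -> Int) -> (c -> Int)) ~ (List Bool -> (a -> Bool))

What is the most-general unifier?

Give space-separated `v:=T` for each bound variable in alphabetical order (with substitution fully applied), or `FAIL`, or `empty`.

Answer: FAIL

Derivation:
step 1: unify Bool ~ d  [subst: {-} | 2 pending]
  bind d := Bool
step 2: unify Bool ~ List List Bool  [subst: {d:=Bool} | 1 pending]
  clash: Bool vs List List Bool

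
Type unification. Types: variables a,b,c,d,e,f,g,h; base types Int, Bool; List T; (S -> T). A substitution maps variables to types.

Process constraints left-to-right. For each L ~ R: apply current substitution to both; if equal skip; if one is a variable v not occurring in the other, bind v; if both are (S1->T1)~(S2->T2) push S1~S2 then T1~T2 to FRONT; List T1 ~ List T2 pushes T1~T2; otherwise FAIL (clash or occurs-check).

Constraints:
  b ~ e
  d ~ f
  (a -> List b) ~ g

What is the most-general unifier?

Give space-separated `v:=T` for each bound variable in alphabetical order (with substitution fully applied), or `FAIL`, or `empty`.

step 1: unify b ~ e  [subst: {-} | 2 pending]
  bind b := e
step 2: unify d ~ f  [subst: {b:=e} | 1 pending]
  bind d := f
step 3: unify (a -> List e) ~ g  [subst: {b:=e, d:=f} | 0 pending]
  bind g := (a -> List e)

Answer: b:=e d:=f g:=(a -> List e)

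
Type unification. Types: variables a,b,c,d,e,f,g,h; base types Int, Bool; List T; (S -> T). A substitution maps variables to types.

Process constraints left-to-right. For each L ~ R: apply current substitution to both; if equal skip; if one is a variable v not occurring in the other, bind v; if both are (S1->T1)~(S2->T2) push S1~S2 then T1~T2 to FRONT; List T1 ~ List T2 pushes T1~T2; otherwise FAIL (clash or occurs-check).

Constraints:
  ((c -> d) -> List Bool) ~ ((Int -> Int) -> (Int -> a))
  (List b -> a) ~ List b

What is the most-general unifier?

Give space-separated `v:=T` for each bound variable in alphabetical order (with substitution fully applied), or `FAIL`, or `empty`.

step 1: unify ((c -> d) -> List Bool) ~ ((Int -> Int) -> (Int -> a))  [subst: {-} | 1 pending]
  -> decompose arrow: push (c -> d)~(Int -> Int), List Bool~(Int -> a)
step 2: unify (c -> d) ~ (Int -> Int)  [subst: {-} | 2 pending]
  -> decompose arrow: push c~Int, d~Int
step 3: unify c ~ Int  [subst: {-} | 3 pending]
  bind c := Int
step 4: unify d ~ Int  [subst: {c:=Int} | 2 pending]
  bind d := Int
step 5: unify List Bool ~ (Int -> a)  [subst: {c:=Int, d:=Int} | 1 pending]
  clash: List Bool vs (Int -> a)

Answer: FAIL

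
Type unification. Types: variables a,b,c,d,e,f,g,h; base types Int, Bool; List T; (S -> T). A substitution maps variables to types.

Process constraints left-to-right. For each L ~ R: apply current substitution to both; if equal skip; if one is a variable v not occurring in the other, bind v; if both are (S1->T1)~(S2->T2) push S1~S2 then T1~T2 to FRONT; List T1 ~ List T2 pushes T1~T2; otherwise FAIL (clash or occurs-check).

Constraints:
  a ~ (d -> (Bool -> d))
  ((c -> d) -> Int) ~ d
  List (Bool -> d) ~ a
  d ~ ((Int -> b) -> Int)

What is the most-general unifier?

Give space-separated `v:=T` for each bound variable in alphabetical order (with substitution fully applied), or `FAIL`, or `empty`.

Answer: FAIL

Derivation:
step 1: unify a ~ (d -> (Bool -> d))  [subst: {-} | 3 pending]
  bind a := (d -> (Bool -> d))
step 2: unify ((c -> d) -> Int) ~ d  [subst: {a:=(d -> (Bool -> d))} | 2 pending]
  occurs-check fail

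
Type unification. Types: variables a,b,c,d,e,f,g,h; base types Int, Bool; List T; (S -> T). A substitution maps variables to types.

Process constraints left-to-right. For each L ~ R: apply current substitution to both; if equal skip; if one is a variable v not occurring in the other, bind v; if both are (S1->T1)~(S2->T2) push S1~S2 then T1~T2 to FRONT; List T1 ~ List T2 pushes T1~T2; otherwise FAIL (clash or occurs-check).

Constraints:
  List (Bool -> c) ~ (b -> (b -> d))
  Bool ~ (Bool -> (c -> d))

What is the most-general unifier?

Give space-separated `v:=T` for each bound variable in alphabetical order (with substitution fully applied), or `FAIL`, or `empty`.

step 1: unify List (Bool -> c) ~ (b -> (b -> d))  [subst: {-} | 1 pending]
  clash: List (Bool -> c) vs (b -> (b -> d))

Answer: FAIL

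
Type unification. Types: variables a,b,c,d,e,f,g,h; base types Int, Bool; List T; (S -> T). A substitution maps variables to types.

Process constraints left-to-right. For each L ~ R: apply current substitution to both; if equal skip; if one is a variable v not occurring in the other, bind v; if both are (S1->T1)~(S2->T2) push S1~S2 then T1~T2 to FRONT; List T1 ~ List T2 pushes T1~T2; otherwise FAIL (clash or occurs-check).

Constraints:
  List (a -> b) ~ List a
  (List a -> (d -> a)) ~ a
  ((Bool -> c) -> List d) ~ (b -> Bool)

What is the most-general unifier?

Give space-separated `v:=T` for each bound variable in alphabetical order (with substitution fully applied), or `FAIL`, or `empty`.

Answer: FAIL

Derivation:
step 1: unify List (a -> b) ~ List a  [subst: {-} | 2 pending]
  -> decompose List: push (a -> b)~a
step 2: unify (a -> b) ~ a  [subst: {-} | 2 pending]
  occurs-check fail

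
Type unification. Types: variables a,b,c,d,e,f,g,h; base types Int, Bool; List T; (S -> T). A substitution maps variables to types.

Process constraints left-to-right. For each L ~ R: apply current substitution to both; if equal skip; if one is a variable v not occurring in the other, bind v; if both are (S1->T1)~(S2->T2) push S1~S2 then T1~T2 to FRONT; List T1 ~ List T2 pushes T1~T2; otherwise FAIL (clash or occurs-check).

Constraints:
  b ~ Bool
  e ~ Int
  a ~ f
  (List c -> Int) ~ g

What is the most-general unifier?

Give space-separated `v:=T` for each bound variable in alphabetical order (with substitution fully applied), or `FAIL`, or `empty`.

Answer: a:=f b:=Bool e:=Int g:=(List c -> Int)

Derivation:
step 1: unify b ~ Bool  [subst: {-} | 3 pending]
  bind b := Bool
step 2: unify e ~ Int  [subst: {b:=Bool} | 2 pending]
  bind e := Int
step 3: unify a ~ f  [subst: {b:=Bool, e:=Int} | 1 pending]
  bind a := f
step 4: unify (List c -> Int) ~ g  [subst: {b:=Bool, e:=Int, a:=f} | 0 pending]
  bind g := (List c -> Int)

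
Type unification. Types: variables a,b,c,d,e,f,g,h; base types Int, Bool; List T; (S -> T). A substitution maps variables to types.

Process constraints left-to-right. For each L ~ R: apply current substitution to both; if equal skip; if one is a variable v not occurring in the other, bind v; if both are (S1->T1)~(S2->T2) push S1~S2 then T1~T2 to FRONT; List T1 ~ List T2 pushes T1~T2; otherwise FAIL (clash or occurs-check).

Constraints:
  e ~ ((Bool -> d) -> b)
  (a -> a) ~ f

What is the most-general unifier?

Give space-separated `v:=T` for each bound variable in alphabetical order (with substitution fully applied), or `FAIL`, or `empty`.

Answer: e:=((Bool -> d) -> b) f:=(a -> a)

Derivation:
step 1: unify e ~ ((Bool -> d) -> b)  [subst: {-} | 1 pending]
  bind e := ((Bool -> d) -> b)
step 2: unify (a -> a) ~ f  [subst: {e:=((Bool -> d) -> b)} | 0 pending]
  bind f := (a -> a)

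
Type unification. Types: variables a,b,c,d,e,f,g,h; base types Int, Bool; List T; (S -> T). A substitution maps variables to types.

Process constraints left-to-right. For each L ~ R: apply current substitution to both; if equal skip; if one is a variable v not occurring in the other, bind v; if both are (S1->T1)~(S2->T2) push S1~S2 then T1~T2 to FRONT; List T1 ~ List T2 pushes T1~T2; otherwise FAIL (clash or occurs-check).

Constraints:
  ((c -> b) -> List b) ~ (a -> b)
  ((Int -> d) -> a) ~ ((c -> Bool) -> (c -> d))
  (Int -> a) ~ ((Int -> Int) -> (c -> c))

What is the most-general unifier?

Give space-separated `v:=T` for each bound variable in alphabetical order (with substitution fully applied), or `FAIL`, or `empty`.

Answer: FAIL

Derivation:
step 1: unify ((c -> b) -> List b) ~ (a -> b)  [subst: {-} | 2 pending]
  -> decompose arrow: push (c -> b)~a, List b~b
step 2: unify (c -> b) ~ a  [subst: {-} | 3 pending]
  bind a := (c -> b)
step 3: unify List b ~ b  [subst: {a:=(c -> b)} | 2 pending]
  occurs-check fail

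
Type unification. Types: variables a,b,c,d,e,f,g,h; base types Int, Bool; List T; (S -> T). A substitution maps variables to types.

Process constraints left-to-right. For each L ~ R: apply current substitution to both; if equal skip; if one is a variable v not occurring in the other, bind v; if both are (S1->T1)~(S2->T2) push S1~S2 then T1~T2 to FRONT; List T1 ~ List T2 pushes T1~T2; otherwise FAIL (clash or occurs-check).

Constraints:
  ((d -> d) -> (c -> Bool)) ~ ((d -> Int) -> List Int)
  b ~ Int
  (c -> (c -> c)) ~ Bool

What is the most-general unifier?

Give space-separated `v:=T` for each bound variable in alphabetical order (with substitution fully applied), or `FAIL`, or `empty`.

Answer: FAIL

Derivation:
step 1: unify ((d -> d) -> (c -> Bool)) ~ ((d -> Int) -> List Int)  [subst: {-} | 2 pending]
  -> decompose arrow: push (d -> d)~(d -> Int), (c -> Bool)~List Int
step 2: unify (d -> d) ~ (d -> Int)  [subst: {-} | 3 pending]
  -> decompose arrow: push d~d, d~Int
step 3: unify d ~ d  [subst: {-} | 4 pending]
  -> identical, skip
step 4: unify d ~ Int  [subst: {-} | 3 pending]
  bind d := Int
step 5: unify (c -> Bool) ~ List Int  [subst: {d:=Int} | 2 pending]
  clash: (c -> Bool) vs List Int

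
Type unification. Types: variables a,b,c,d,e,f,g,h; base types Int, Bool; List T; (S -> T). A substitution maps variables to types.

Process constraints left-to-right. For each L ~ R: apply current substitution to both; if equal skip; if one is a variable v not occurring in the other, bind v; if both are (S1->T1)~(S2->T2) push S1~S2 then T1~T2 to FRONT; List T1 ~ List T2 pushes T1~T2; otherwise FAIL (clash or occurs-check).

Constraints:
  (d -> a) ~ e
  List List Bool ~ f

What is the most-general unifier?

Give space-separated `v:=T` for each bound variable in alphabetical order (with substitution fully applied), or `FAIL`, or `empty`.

Answer: e:=(d -> a) f:=List List Bool

Derivation:
step 1: unify (d -> a) ~ e  [subst: {-} | 1 pending]
  bind e := (d -> a)
step 2: unify List List Bool ~ f  [subst: {e:=(d -> a)} | 0 pending]
  bind f := List List Bool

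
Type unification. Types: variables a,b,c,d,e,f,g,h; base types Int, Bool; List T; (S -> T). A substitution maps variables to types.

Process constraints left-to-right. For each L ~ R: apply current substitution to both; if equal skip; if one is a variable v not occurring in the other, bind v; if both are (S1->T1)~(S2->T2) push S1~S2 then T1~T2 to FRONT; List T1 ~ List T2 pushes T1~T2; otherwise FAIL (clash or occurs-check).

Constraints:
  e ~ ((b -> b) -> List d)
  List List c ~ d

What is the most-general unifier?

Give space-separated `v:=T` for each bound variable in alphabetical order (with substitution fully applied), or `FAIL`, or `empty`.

step 1: unify e ~ ((b -> b) -> List d)  [subst: {-} | 1 pending]
  bind e := ((b -> b) -> List d)
step 2: unify List List c ~ d  [subst: {e:=((b -> b) -> List d)} | 0 pending]
  bind d := List List c

Answer: d:=List List c e:=((b -> b) -> List List List c)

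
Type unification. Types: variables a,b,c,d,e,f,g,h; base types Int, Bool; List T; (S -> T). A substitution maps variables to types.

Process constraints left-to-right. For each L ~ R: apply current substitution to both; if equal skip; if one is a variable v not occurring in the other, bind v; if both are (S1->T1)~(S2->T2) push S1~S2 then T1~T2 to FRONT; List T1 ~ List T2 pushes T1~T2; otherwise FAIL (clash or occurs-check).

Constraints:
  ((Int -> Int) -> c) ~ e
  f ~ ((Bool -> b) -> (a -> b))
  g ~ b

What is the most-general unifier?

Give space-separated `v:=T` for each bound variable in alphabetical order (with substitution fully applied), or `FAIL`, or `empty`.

step 1: unify ((Int -> Int) -> c) ~ e  [subst: {-} | 2 pending]
  bind e := ((Int -> Int) -> c)
step 2: unify f ~ ((Bool -> b) -> (a -> b))  [subst: {e:=((Int -> Int) -> c)} | 1 pending]
  bind f := ((Bool -> b) -> (a -> b))
step 3: unify g ~ b  [subst: {e:=((Int -> Int) -> c), f:=((Bool -> b) -> (a -> b))} | 0 pending]
  bind g := b

Answer: e:=((Int -> Int) -> c) f:=((Bool -> b) -> (a -> b)) g:=b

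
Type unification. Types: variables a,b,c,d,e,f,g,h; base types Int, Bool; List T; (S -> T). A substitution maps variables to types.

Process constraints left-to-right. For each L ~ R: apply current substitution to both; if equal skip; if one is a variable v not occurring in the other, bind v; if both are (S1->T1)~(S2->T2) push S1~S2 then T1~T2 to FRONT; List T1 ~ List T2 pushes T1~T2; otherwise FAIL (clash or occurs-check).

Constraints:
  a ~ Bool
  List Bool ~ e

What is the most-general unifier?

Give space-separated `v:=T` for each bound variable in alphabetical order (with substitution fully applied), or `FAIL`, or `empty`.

step 1: unify a ~ Bool  [subst: {-} | 1 pending]
  bind a := Bool
step 2: unify List Bool ~ e  [subst: {a:=Bool} | 0 pending]
  bind e := List Bool

Answer: a:=Bool e:=List Bool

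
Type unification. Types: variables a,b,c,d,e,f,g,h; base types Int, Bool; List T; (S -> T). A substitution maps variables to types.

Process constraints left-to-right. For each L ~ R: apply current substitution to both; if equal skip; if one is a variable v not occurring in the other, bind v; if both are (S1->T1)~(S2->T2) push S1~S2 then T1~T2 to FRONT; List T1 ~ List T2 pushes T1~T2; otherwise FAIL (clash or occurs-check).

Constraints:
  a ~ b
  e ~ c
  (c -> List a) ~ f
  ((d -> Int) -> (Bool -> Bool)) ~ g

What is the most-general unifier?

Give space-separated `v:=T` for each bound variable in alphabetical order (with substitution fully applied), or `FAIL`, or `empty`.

Answer: a:=b e:=c f:=(c -> List b) g:=((d -> Int) -> (Bool -> Bool))

Derivation:
step 1: unify a ~ b  [subst: {-} | 3 pending]
  bind a := b
step 2: unify e ~ c  [subst: {a:=b} | 2 pending]
  bind e := c
step 3: unify (c -> List b) ~ f  [subst: {a:=b, e:=c} | 1 pending]
  bind f := (c -> List b)
step 4: unify ((d -> Int) -> (Bool -> Bool)) ~ g  [subst: {a:=b, e:=c, f:=(c -> List b)} | 0 pending]
  bind g := ((d -> Int) -> (Bool -> Bool))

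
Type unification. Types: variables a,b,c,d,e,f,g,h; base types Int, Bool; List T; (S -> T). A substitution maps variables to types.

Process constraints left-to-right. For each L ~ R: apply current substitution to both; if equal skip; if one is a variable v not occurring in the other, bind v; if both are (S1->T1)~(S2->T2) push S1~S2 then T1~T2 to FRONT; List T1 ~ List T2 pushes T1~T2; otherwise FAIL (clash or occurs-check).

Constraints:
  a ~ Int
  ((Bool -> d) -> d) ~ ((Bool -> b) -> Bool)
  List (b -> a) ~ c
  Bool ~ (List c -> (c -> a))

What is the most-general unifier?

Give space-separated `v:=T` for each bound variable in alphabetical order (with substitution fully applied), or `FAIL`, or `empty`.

Answer: FAIL

Derivation:
step 1: unify a ~ Int  [subst: {-} | 3 pending]
  bind a := Int
step 2: unify ((Bool -> d) -> d) ~ ((Bool -> b) -> Bool)  [subst: {a:=Int} | 2 pending]
  -> decompose arrow: push (Bool -> d)~(Bool -> b), d~Bool
step 3: unify (Bool -> d) ~ (Bool -> b)  [subst: {a:=Int} | 3 pending]
  -> decompose arrow: push Bool~Bool, d~b
step 4: unify Bool ~ Bool  [subst: {a:=Int} | 4 pending]
  -> identical, skip
step 5: unify d ~ b  [subst: {a:=Int} | 3 pending]
  bind d := b
step 6: unify b ~ Bool  [subst: {a:=Int, d:=b} | 2 pending]
  bind b := Bool
step 7: unify List (Bool -> Int) ~ c  [subst: {a:=Int, d:=b, b:=Bool} | 1 pending]
  bind c := List (Bool -> Int)
step 8: unify Bool ~ (List List (Bool -> Int) -> (List (Bool -> Int) -> Int))  [subst: {a:=Int, d:=b, b:=Bool, c:=List (Bool -> Int)} | 0 pending]
  clash: Bool vs (List List (Bool -> Int) -> (List (Bool -> Int) -> Int))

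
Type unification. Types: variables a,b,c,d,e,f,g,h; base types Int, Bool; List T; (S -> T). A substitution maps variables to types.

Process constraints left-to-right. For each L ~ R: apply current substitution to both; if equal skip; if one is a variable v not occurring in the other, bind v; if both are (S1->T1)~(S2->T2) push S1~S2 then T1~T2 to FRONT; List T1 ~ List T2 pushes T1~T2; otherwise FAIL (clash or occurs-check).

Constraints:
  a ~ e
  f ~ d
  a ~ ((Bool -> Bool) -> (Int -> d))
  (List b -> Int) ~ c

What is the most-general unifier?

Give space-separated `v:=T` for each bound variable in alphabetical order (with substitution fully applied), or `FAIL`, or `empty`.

Answer: a:=((Bool -> Bool) -> (Int -> d)) c:=(List b -> Int) e:=((Bool -> Bool) -> (Int -> d)) f:=d

Derivation:
step 1: unify a ~ e  [subst: {-} | 3 pending]
  bind a := e
step 2: unify f ~ d  [subst: {a:=e} | 2 pending]
  bind f := d
step 3: unify e ~ ((Bool -> Bool) -> (Int -> d))  [subst: {a:=e, f:=d} | 1 pending]
  bind e := ((Bool -> Bool) -> (Int -> d))
step 4: unify (List b -> Int) ~ c  [subst: {a:=e, f:=d, e:=((Bool -> Bool) -> (Int -> d))} | 0 pending]
  bind c := (List b -> Int)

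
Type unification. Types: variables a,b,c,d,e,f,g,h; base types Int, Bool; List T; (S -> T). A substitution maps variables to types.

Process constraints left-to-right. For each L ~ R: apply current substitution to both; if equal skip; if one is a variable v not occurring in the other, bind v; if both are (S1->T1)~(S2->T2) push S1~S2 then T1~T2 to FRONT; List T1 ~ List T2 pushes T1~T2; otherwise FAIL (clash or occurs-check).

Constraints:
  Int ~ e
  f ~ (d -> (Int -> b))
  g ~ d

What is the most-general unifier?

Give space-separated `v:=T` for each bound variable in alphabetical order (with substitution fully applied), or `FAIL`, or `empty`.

Answer: e:=Int f:=(d -> (Int -> b)) g:=d

Derivation:
step 1: unify Int ~ e  [subst: {-} | 2 pending]
  bind e := Int
step 2: unify f ~ (d -> (Int -> b))  [subst: {e:=Int} | 1 pending]
  bind f := (d -> (Int -> b))
step 3: unify g ~ d  [subst: {e:=Int, f:=(d -> (Int -> b))} | 0 pending]
  bind g := d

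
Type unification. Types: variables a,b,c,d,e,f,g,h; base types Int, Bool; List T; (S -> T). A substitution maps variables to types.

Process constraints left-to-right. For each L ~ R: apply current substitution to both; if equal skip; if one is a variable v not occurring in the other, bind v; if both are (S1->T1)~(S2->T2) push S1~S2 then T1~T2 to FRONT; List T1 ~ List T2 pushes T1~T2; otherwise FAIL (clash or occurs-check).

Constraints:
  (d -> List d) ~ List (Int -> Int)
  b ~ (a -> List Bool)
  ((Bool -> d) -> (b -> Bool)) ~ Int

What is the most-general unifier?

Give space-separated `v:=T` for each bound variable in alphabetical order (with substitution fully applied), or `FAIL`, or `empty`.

step 1: unify (d -> List d) ~ List (Int -> Int)  [subst: {-} | 2 pending]
  clash: (d -> List d) vs List (Int -> Int)

Answer: FAIL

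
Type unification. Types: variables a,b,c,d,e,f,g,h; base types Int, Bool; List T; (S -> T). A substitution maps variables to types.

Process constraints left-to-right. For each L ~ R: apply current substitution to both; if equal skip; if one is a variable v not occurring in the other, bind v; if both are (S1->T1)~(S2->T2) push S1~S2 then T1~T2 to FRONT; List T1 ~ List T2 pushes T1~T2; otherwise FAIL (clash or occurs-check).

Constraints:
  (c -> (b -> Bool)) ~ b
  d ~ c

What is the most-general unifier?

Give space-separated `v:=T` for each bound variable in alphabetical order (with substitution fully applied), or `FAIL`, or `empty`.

Answer: FAIL

Derivation:
step 1: unify (c -> (b -> Bool)) ~ b  [subst: {-} | 1 pending]
  occurs-check fail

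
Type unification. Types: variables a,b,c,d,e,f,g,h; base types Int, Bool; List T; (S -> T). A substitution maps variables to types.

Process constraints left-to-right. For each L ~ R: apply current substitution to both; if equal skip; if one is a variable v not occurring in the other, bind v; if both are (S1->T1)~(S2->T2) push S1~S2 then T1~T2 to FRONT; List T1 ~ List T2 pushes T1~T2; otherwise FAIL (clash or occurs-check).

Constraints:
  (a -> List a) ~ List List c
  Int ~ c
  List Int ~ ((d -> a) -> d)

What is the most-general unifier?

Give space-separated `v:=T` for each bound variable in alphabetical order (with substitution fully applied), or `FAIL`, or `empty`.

Answer: FAIL

Derivation:
step 1: unify (a -> List a) ~ List List c  [subst: {-} | 2 pending]
  clash: (a -> List a) vs List List c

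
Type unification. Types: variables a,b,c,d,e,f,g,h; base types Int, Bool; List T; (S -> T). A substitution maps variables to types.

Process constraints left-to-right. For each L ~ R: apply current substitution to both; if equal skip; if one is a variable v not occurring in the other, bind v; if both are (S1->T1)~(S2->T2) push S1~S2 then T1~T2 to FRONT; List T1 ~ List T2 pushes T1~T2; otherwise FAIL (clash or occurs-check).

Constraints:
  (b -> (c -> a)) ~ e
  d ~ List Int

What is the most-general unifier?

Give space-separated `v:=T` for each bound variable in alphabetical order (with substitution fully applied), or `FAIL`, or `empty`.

Answer: d:=List Int e:=(b -> (c -> a))

Derivation:
step 1: unify (b -> (c -> a)) ~ e  [subst: {-} | 1 pending]
  bind e := (b -> (c -> a))
step 2: unify d ~ List Int  [subst: {e:=(b -> (c -> a))} | 0 pending]
  bind d := List Int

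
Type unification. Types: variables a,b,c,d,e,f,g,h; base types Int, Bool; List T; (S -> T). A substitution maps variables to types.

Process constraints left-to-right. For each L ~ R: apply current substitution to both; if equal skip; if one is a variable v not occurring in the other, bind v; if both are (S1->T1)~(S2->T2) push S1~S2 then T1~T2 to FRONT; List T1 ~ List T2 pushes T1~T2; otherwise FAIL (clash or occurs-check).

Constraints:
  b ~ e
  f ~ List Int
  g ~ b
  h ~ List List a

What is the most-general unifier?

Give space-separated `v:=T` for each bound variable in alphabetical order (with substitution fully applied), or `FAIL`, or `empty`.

step 1: unify b ~ e  [subst: {-} | 3 pending]
  bind b := e
step 2: unify f ~ List Int  [subst: {b:=e} | 2 pending]
  bind f := List Int
step 3: unify g ~ e  [subst: {b:=e, f:=List Int} | 1 pending]
  bind g := e
step 4: unify h ~ List List a  [subst: {b:=e, f:=List Int, g:=e} | 0 pending]
  bind h := List List a

Answer: b:=e f:=List Int g:=e h:=List List a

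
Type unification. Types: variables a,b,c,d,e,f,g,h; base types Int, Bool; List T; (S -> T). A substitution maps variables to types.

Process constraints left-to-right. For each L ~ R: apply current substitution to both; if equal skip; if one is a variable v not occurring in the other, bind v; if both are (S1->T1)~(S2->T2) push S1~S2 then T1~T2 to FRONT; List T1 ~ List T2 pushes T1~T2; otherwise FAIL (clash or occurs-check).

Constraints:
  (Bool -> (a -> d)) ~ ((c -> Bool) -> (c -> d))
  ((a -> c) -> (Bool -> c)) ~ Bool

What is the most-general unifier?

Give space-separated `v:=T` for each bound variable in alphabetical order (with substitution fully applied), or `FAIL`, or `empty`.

Answer: FAIL

Derivation:
step 1: unify (Bool -> (a -> d)) ~ ((c -> Bool) -> (c -> d))  [subst: {-} | 1 pending]
  -> decompose arrow: push Bool~(c -> Bool), (a -> d)~(c -> d)
step 2: unify Bool ~ (c -> Bool)  [subst: {-} | 2 pending]
  clash: Bool vs (c -> Bool)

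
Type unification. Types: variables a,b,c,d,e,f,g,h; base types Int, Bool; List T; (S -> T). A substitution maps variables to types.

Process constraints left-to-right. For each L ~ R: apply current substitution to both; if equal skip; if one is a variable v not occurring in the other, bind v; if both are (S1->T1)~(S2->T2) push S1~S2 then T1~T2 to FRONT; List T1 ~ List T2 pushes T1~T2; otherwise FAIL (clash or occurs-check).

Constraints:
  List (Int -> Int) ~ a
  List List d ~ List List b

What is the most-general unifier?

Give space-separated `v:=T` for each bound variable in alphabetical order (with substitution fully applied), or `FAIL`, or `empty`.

step 1: unify List (Int -> Int) ~ a  [subst: {-} | 1 pending]
  bind a := List (Int -> Int)
step 2: unify List List d ~ List List b  [subst: {a:=List (Int -> Int)} | 0 pending]
  -> decompose List: push List d~List b
step 3: unify List d ~ List b  [subst: {a:=List (Int -> Int)} | 0 pending]
  -> decompose List: push d~b
step 4: unify d ~ b  [subst: {a:=List (Int -> Int)} | 0 pending]
  bind d := b

Answer: a:=List (Int -> Int) d:=b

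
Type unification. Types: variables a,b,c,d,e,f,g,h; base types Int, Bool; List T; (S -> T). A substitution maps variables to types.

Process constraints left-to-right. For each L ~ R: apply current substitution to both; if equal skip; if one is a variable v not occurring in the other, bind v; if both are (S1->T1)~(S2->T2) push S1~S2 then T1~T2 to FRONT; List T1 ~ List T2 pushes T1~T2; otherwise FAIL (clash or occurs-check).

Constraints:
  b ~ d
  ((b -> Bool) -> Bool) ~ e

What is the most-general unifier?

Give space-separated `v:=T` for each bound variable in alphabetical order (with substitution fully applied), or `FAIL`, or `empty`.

step 1: unify b ~ d  [subst: {-} | 1 pending]
  bind b := d
step 2: unify ((d -> Bool) -> Bool) ~ e  [subst: {b:=d} | 0 pending]
  bind e := ((d -> Bool) -> Bool)

Answer: b:=d e:=((d -> Bool) -> Bool)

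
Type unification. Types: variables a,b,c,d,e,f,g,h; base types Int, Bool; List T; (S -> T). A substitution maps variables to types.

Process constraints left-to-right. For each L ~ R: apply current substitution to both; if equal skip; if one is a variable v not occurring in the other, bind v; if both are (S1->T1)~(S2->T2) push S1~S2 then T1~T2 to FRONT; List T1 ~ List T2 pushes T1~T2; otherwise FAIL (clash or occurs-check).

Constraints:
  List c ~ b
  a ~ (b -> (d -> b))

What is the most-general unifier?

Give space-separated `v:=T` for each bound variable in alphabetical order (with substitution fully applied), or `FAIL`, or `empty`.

step 1: unify List c ~ b  [subst: {-} | 1 pending]
  bind b := List c
step 2: unify a ~ (List c -> (d -> List c))  [subst: {b:=List c} | 0 pending]
  bind a := (List c -> (d -> List c))

Answer: a:=(List c -> (d -> List c)) b:=List c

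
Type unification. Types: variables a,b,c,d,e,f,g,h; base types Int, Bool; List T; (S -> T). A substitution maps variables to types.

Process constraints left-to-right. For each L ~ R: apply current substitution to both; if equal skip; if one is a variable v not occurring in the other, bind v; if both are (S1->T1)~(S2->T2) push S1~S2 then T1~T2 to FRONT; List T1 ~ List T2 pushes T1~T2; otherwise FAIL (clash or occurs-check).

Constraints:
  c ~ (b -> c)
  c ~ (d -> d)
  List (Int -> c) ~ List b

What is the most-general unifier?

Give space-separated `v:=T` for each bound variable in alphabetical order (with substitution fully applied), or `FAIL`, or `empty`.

step 1: unify c ~ (b -> c)  [subst: {-} | 2 pending]
  occurs-check fail: c in (b -> c)

Answer: FAIL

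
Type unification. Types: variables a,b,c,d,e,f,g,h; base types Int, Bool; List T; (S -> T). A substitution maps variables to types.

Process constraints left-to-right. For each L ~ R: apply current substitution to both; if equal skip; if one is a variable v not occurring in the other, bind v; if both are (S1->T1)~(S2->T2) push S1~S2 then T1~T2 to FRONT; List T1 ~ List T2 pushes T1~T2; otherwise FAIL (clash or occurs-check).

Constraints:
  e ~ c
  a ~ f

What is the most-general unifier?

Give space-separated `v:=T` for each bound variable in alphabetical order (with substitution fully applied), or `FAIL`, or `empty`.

Answer: a:=f e:=c

Derivation:
step 1: unify e ~ c  [subst: {-} | 1 pending]
  bind e := c
step 2: unify a ~ f  [subst: {e:=c} | 0 pending]
  bind a := f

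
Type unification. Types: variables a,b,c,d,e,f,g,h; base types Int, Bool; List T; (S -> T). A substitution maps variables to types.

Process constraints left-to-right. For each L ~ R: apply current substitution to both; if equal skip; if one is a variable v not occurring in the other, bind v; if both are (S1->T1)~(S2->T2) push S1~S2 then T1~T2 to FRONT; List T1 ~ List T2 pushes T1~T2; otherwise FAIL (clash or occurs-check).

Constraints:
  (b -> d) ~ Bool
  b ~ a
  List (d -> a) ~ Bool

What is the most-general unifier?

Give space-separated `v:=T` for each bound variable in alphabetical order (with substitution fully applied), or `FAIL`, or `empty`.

Answer: FAIL

Derivation:
step 1: unify (b -> d) ~ Bool  [subst: {-} | 2 pending]
  clash: (b -> d) vs Bool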